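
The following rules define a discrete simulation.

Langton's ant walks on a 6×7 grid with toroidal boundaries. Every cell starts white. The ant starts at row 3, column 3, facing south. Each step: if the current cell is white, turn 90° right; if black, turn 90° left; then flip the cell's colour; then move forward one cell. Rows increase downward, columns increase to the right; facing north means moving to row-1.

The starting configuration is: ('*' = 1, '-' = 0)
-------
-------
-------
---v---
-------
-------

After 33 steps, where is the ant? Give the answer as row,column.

t=0: -------
-------
-------
---v---
-------
-------
t=1: -------
-------
-------
--<*---
-------
-------
t=2: -------
-------
--^----
--**---
-------
-------
t=3: -------
-------
--*>---
--**---
-------
-------
t=4: -------
-------
--**---
--*v---
-------
-------
t=5: -------
-------
--**---
--*->--
-------
-------
t=6: -------
-------
--**---
--*-*--
----v--
-------
t=7: -------
-------
--**---
--*-*--
---<*--
-------
t=8: -------
-------
--**---
--*^*--
---**--
-------
t=9: -------
-------
--**---
--**>--
---**--
-------
t=10: -------
-------
--**^--
--**---
---**--
-------
t=11: -------
-------
--***>-
--**---
---**--
-------
t=12: -------
-------
--****-
--**-v-
---**--
-------
t=13: -------
-------
--****-
--**<*-
---**--
-------
t=14: -------
-------
--**^*-
--****-
---**--
-------
t=15: -------
-------
--*<-*-
--****-
---**--
-------
t=16: -------
-------
--*--*-
--*v**-
---**--
-------
t=17: -------
-------
--*--*-
--*->*-
---**--
-------
t=18: -------
-------
--*-^*-
--*--*-
---**--
-------
t=19: -------
-------
--*-*>-
--*--*-
---**--
-------
t=20: -------
-----^-
--*-*--
--*--*-
---**--
-------
t=21: -------
-----*>
--*-*--
--*--*-
---**--
-------
t=22: -------
-----**
--*-*-v
--*--*-
---**--
-------
t=23: -------
-----**
--*-*<*
--*--*-
---**--
-------
t=24: -------
-----^*
--*-***
--*--*-
---**--
-------
t=25: -------
----<-*
--*-***
--*--*-
---**--
-------
t=26: ----^--
----*-*
--*-***
--*--*-
---**--
-------
t=27: ----*>-
----*-*
--*-***
--*--*-
---**--
-------
t=28: ----**-
----*v*
--*-***
--*--*-
---**--
-------
t=29: ----**-
----<**
--*-***
--*--*-
---**--
-------
t=30: ----**-
-----**
--*-v**
--*--*-
---**--
-------
t=31: ----**-
-----**
--*-->*
--*--*-
---**--
-------
t=32: ----**-
-----^*
--*---*
--*--*-
---**--
-------
t=33: ----**-
----<-*
--*---*
--*--*-
---**--
-------

1,4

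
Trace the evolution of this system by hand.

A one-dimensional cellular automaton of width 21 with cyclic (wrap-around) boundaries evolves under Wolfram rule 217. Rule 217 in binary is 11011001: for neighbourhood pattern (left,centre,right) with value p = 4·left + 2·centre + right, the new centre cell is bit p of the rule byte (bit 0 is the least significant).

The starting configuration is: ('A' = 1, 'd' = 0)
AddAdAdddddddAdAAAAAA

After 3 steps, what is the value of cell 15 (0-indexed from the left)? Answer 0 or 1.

1

0) AddAdAdddddddAdAAAAAA
1) AAddddAAAAAAdddAAAAAA
2) AAAAAdAAAAAAAAdAAAAAA
3) AAAAAdAAAAAAAAdAAAAAA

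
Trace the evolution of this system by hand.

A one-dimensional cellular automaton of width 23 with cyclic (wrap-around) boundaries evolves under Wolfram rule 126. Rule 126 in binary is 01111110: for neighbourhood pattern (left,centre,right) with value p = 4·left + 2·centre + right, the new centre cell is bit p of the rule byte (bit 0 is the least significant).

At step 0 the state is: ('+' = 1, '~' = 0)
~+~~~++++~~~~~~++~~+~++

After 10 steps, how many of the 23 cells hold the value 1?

step 0: ~+~~~++++~~~~~~++~~+~++
step 1: +++~++~~++~~~~+++++++++
step 2: ~~+++++++++~~++~~~~~~~~
step 3: ~++~~~~~~~++++++~~~~~~~
step 4: ++++~~~~~++~~~~++~~~~~~
step 5: +~~++~~~++++~~++++~~~~+
step 6: ++++++~++~~++++~~++~~++
step 7: ~~~~~+++++++~~++++++++~
step 8: ~~~~++~~~~~++++~~~~~~++
step 9: +~~++++~~~++~~++~~~~+++
step 10: ++++~~++~++++++++~~++~~

16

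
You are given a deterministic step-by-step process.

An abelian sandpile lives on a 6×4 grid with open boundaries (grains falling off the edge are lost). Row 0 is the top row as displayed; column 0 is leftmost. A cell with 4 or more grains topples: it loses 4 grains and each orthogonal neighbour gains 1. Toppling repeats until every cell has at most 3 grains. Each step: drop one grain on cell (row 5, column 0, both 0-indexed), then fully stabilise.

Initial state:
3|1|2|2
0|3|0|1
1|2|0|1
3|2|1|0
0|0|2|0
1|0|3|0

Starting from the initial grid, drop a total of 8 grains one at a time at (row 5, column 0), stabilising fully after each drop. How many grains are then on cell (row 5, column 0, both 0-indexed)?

1

k=0  3|1|2|2
0|3|0|1
1|2|0|1
3|2|1|0
0|0|2|0
1|0|3|0
k=1  3|1|2|2
0|3|0|1
1|2|0|1
3|2|1|0
0|0|2|0
2|0|3|0
k=2  3|1|2|2
0|3|0|1
1|2|0|1
3|2|1|0
0|0|2|0
3|0|3|0
k=3  3|1|2|2
0|3|0|1
1|2|0|1
3|2|1|0
1|0|2|0
0|1|3|0
k=4  3|1|2|2
0|3|0|1
1|2|0|1
3|2|1|0
1|0|2|0
1|1|3|0
k=5  3|1|2|2
0|3|0|1
1|2|0|1
3|2|1|0
1|0|2|0
2|1|3|0
k=6  3|1|2|2
0|3|0|1
1|2|0|1
3|2|1|0
1|0|2|0
3|1|3|0
k=7  3|1|2|2
0|3|0|1
1|2|0|1
3|2|1|0
2|0|2|0
0|2|3|0
k=8  3|1|2|2
0|3|0|1
1|2|0|1
3|2|1|0
2|0|2|0
1|2|3|0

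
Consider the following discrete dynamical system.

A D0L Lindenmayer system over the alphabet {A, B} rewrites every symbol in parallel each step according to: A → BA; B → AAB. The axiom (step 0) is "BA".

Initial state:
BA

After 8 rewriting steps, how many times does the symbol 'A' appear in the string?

gen 0: BA
gen 1: AABBA
gen 2: BABAAABAABBA
gen 3: AABBAAABBABABAAABBABAAABAABBA
gen 4: BABAAABAABBABABAAABAABBAAABBAAABBABABAAABAABBAAABBABABAAABBABAAABAABBA
gen 5: AABBAAABBABABAAABBABAAABAABBAAABBAAABBABABAAABBABAAABAABBA…BABAAABAABBAAABBAAABBABABAAABAABBAAABBABABAAABBABAAABAABBA  (len 169)
gen 6: BABAAABAABBABABAAABAABBAAABBAAABBABABAAABAABBAAABBABABAAAB…BABAAABAABBAAABBAAABBABABAAABAABBAAABBABABAAABBABAAABAABBA  (len 408)
gen 7: AABBAAABBABABAAABBABAAABAABBAAABBAAABBABABAAABBABAAABAABBA…BABAAABAABBAAABBAAABBABABAAABAABBAAABBABABAAABBABAAABAABBA  (len 985)
gen 8: BABAAABAABBABABAAABAABBAAABBAAABBABABAAABAABBAAABBABABAAAB…BABAAABAABBAAABBAAABBABABAAABAABBAAABBABABAAABBABAAABAABBA  (len 2378)

1393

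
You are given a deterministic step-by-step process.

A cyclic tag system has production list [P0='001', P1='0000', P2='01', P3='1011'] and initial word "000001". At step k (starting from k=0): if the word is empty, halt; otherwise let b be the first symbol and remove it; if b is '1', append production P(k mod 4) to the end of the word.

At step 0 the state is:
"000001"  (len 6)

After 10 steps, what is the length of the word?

[0] "000001"  (len 6)
[1] "00001"  (len 5)
[2] "0001"  (len 4)
[3] "001"  (len 3)
[4] "01"  (len 2)
[5] "1"  (len 1)
[6] "0000"  (len 4)
[7] "000"  (len 3)
[8] "00"  (len 2)
[9] "0"  (len 1)
[10] (halted — word empty)

0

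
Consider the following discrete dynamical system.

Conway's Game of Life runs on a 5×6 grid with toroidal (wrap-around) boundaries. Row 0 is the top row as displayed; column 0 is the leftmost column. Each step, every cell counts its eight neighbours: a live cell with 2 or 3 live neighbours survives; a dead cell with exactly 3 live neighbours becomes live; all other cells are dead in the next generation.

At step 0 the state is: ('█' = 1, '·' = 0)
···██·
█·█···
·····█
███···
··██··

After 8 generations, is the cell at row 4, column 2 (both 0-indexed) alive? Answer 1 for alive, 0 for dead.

1

[0] ···██·
█·█···
·····█
███···
··██··
[1] ·█··█·
···███
··█··█
████··
····█·
[2] ······
█·██·█
·····█
██████
█···██
[3] ·█·█··
█···██
······
·███··
··█···
[4] ██████
█···██
██████
·███··
······
[5] ·███··
······
······
·····█
·····█
[6] ··█···
··█···
······
······
█·█·█·
[7] ··█···
······
······
······
·█·█··
[8] ··█···
······
······
······
··█···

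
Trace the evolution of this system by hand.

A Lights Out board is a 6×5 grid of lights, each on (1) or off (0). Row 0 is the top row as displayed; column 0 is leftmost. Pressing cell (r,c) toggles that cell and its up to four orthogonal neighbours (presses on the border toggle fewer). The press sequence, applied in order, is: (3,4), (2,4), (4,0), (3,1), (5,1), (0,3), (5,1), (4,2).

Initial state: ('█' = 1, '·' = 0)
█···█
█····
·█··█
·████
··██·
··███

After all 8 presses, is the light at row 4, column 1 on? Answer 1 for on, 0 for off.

gen 0: █···█
█····
·█··█
·████
··██·
··███
gen 1: █···█
█····
·█···
·██··
··███
··███
gen 2: █···█
█···█
·█·██
·██·█
··███
··███
gen 3: █···█
█···█
·█·██
███·█
█████
█·███
gen 4: █···█
█···█
···██
····█
█·███
█·███
gen 5: █···█
█···█
···██
····█
█████
·█·██
gen 6: █·██·
█··██
···██
····█
█████
·█·██
gen 7: █·██·
█··██
···██
····█
█·███
█·███
gen 8: █·██·
█··██
···██
··█·█
██··█
█··██

1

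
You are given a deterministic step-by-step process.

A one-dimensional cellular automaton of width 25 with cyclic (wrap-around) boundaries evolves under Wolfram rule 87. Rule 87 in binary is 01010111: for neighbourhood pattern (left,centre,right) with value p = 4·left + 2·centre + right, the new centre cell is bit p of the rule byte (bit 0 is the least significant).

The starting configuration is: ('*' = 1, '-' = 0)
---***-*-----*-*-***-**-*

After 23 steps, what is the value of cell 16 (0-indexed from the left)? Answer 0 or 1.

t=0: ---***-*-----*-*-***-**-*
t=1: ***--*-*******-*---*--*-*
t=2: --****-------*-********--
t=3: **---*********--------***
t=4: -****--------*********---
t=5: *---*********--------****
t=6: ****--------*********----
t=7: ---*********--------*****
t=8: ***--------*********----*
t=9: --*********--------*****-
t=10: **--------*********----**
t=11: -*********--------*****--
t=12: *--------*********----***
t=13: *********--------*****---
t=14: --------*********----****
t=15: ********--------*****---*
t=16: -------*********----****-
t=17: *******--------*****---**
t=18: ------*********----****--
t=19: ******--------*****---***
t=20: -----*********----****---
t=21: *****--------*****---****
t=22: ----*********----****----
t=23: ****--------*****---*****

1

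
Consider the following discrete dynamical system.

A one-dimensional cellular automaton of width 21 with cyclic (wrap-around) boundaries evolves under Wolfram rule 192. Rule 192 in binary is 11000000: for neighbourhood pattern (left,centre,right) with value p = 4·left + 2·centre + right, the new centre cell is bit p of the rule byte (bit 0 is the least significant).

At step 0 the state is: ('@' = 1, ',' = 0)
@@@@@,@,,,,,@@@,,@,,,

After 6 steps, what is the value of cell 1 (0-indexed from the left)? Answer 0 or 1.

0

step 0: @@@@@,@,,,,,@@@,,@,,,
step 1: ,@@@@,,,,,,,,@@,,,,,,
step 2: ,,@@@,,,,,,,,,@,,,,,,
step 3: ,,,@@,,,,,,,,,,,,,,,,
step 4: ,,,,@,,,,,,,,,,,,,,,,
step 5: ,,,,,,,,,,,,,,,,,,,,,
step 6: ,,,,,,,,,,,,,,,,,,,,,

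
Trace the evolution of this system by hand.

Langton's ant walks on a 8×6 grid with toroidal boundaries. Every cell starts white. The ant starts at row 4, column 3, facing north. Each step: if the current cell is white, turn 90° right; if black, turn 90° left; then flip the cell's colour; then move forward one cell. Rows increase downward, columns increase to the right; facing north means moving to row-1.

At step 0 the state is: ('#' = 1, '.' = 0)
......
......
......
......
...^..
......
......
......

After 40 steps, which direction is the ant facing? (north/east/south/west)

north

gen 0: ......
......
......
......
...^..
......
......
......
gen 1: ......
......
......
......
...#>.
......
......
......
gen 2: ......
......
......
......
...##.
....v.
......
......
gen 3: ......
......
......
......
...##.
...<#.
......
......
gen 4: ......
......
......
......
...^#.
...##.
......
......
gen 5: ......
......
......
......
..<.#.
...##.
......
......
gen 6: ......
......
......
..^...
..#.#.
...##.
......
......
gen 7: ......
......
......
..#>..
..#.#.
...##.
......
......
gen 8: ......
......
......
..##..
..#v#.
...##.
......
......
gen 9: ......
......
......
..##..
..<##.
...##.
......
......
gen 10: ......
......
......
..##..
...##.
..v##.
......
......
gen 11: ......
......
......
..##..
...##.
.<###.
......
......
gen 12: ......
......
......
..##..
.^.##.
.####.
......
......
gen 13: ......
......
......
..##..
.#>##.
.####.
......
......
gen 14: ......
......
......
..##..
.####.
.#v##.
......
......
gen 15: ......
......
......
..##..
.####.
.#.>#.
......
......
gen 16: ......
......
......
..##..
.##^#.
.#..#.
......
......
gen 17: ......
......
......
..##..
.#<.#.
.#..#.
......
......
gen 18: ......
......
......
..##..
.#..#.
.#v.#.
......
......
gen 19: ......
......
......
..##..
.#..#.
.<#.#.
......
......
gen 20: ......
......
......
..##..
.#..#.
..#.#.
.v....
......
gen 21: ......
......
......
..##..
.#..#.
..#.#.
<#....
......
gen 22: ......
......
......
..##..
.#..#.
^.#.#.
##....
......
gen 23: ......
......
......
..##..
.#..#.
#>#.#.
##....
......
gen 24: ......
......
......
..##..
.#..#.
###.#.
#v....
......
gen 25: ......
......
......
..##..
.#..#.
###.#.
#.>...
......
gen 26: ......
......
......
..##..
.#..#.
###.#.
#.#...
..v...
gen 27: ......
......
......
..##..
.#..#.
###.#.
#.#...
.<#...
gen 28: ......
......
......
..##..
.#..#.
###.#.
#^#...
.##...
gen 29: ......
......
......
..##..
.#..#.
###.#.
##>...
.##...
gen 30: ......
......
......
..##..
.#..#.
##^.#.
##....
.##...
gen 31: ......
......
......
..##..
.#..#.
#<..#.
##....
.##...
gen 32: ......
......
......
..##..
.#..#.
#...#.
#v....
.##...
gen 33: ......
......
......
..##..
.#..#.
#...#.
#.>...
.##...
gen 34: ......
......
......
..##..
.#..#.
#...#.
#.#...
.#v...
gen 35: ......
......
......
..##..
.#..#.
#...#.
#.#...
.#.>..
gen 36: ...v..
......
......
..##..
.#..#.
#...#.
#.#...
.#.#..
gen 37: ..<#..
......
......
..##..
.#..#.
#...#.
#.#...
.#.#..
gen 38: ..##..
......
......
..##..
.#..#.
#...#.
#.#...
.#^#..
gen 39: ..##..
......
......
..##..
.#..#.
#...#.
#.#...
.##>..
gen 40: ..##..
......
......
..##..
.#..#.
#...#.
#.#^..
.##...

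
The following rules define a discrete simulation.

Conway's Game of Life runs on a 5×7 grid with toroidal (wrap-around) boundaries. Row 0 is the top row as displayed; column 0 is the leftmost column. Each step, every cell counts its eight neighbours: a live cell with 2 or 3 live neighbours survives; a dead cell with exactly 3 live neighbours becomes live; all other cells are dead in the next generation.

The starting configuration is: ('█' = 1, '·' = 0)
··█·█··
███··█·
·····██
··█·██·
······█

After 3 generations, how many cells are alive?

0) ··█·█··
███··█·
·····██
··█·██·
······█
1) █·██·██
██████·
█·██···
····█··
····█··
2) █······
·····█·
█····██
····█··
····█·█
3) ·····██
█····█·
····███
█···█··
·····█·

10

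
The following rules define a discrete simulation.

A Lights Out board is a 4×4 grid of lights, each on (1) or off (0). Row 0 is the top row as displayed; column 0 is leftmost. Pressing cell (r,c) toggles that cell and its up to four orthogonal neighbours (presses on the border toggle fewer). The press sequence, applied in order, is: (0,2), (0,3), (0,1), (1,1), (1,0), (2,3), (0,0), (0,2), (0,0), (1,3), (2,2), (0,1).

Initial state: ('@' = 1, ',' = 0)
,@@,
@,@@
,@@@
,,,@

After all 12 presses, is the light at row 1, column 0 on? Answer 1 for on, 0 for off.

gen 0: ,@@,
@,@@
,@@@
,,,@
gen 1: ,,,@
@,,@
,@@@
,,,@
gen 2: ,,@,
@,,,
,@@@
,,,@
gen 3: @@,,
@@,,
,@@@
,,,@
gen 4: @,,,
,,@,
,,@@
,,,@
gen 5: ,,,,
@@@,
@,@@
,,,@
gen 6: ,,,,
@@@@
@,,,
,,,,
gen 7: @@,,
,@@@
@,,,
,,,,
gen 8: @,@@
,@,@
@,,,
,,,,
gen 9: ,@@@
@@,@
@,,,
,,,,
gen 10: ,@@,
@@@,
@,,@
,,,,
gen 11: ,@@,
@@,,
@@@,
,,@,
gen 12: @,,,
@,,,
@@@,
,,@,

1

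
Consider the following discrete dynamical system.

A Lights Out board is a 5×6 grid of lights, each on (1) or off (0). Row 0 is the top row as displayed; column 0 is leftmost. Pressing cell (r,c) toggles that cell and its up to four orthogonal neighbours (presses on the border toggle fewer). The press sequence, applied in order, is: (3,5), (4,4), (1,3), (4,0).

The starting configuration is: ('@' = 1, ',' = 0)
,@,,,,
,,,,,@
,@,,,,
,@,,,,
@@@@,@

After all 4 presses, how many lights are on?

[0] ,@,,,,
,,,,,@
,@,,,,
,@,,,,
@@@@,@
[1] ,@,,,,
,,,,,@
,@,,,@
,@,,@@
@@@@,,
[2] ,@,,,,
,,,,,@
,@,,,@
,@,,,@
@@@,@@
[3] ,@,@,,
,,@@@@
,@,@,@
,@,,,@
@@@,@@
[4] ,@,@,,
,,@@@@
,@,@,@
@@,,,@
,,@,@@

15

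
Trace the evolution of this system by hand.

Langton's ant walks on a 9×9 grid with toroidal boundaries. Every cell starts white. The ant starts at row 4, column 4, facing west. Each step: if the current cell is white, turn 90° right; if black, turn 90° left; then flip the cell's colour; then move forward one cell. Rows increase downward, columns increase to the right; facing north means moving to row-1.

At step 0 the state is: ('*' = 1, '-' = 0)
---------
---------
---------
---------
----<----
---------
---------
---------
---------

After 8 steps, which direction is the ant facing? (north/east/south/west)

east

k=0  ---------
---------
---------
---------
----<----
---------
---------
---------
---------
k=1  ---------
---------
---------
----^----
----*----
---------
---------
---------
---------
k=2  ---------
---------
---------
----*>---
----*----
---------
---------
---------
---------
k=3  ---------
---------
---------
----**---
----*v---
---------
---------
---------
---------
k=4  ---------
---------
---------
----**---
----<*---
---------
---------
---------
---------
k=5  ---------
---------
---------
----**---
-----*---
----v----
---------
---------
---------
k=6  ---------
---------
---------
----**---
-----*---
---<*----
---------
---------
---------
k=7  ---------
---------
---------
----**---
---^-*---
---**----
---------
---------
---------
k=8  ---------
---------
---------
----**---
---*>*---
---**----
---------
---------
---------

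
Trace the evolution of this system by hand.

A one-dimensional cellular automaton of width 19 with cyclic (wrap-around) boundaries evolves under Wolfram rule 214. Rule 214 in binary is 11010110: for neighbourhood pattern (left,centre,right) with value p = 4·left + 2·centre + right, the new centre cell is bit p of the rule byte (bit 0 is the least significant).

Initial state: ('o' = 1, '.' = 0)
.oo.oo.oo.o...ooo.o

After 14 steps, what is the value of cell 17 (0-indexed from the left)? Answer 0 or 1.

t=0: .oo.oo.oo.o...ooo.o
t=1: ..o..o..o.oo.o.oo.o
t=2: ooooooooo..o.o..o.o
t=3: oooooooooooo.oooo..
t=4: .ooooooooooo..ooooo
t=5: ..oooooooooooo.oooo
t=6: oo.ooooooooooo..ooo
t=7: oo..oooooooooooo.oo
t=8: oooo.ooooooooooo..o
t=9: oooo..oooooooooooo.
t=10: .ooooo.ooooooooooo.
t=11: o.oooo..ooooooooooo
t=12: o..ooooo.oooooooooo
t=13: ooo.oooo..ooooooooo
t=14: ooo..ooooo.oooooooo

1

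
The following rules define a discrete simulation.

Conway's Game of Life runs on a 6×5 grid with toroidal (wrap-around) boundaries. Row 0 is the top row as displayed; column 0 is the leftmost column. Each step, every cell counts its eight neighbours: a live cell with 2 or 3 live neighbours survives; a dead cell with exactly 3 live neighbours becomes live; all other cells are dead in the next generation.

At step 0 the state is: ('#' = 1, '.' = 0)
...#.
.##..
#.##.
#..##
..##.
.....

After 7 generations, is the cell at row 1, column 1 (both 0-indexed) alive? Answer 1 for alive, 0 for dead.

0

0) ...#.
.##..
#.##.
#..##
..##.
.....
1) ..#..
.#..#
#....
#....
..##.
..##.
2) .##..
##...
##..#
.#..#
.####
.#...
3) ..#..
....#
..#.#
.....
.#.##
.....
4) .....
.....
...#.
#.#.#
.....
..##.
5) .....
.....
...##
...##
.##.#
.....
6) .....
.....
...##
.....
#.#.#
.....
7) .....
.....
.....
#....
.....
.....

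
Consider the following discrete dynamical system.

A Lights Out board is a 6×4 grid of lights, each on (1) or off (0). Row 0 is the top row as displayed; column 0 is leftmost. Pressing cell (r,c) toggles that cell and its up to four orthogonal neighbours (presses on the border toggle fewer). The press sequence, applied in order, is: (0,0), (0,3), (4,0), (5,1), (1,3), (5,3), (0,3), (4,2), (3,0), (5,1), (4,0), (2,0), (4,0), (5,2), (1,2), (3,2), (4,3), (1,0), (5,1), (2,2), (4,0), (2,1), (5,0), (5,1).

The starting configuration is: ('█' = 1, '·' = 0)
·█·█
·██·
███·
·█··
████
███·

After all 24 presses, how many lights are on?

k=0  ·█·█
·██·
███·
·█··
████
███·
k=1  █··█
███·
███·
·█··
████
███·
k=2  █·█·
████
███·
·█··
████
███·
k=3  █·█·
████
███·
██··
··██
·██·
k=4  █·█·
████
███·
██··
·███
█···
k=5  █·██
██··
████
██··
·███
█···
k=6  █·██
██··
████
██··
·██·
█·██
k=7  █···
██·█
████
██··
·██·
█·██
k=8  █···
██·█
████
███·
···█
█··█
k=9  █···
██·█
·███
··█·
█··█
█··█
k=10  █···
██·█
·███
··█·
██·█
·███
k=11  █···
██·█
·███
█·█·
···█
████
k=12  █···
·█·█
█·██
··█·
···█
████
k=13  █···
·█·█
█·██
█·█·
██·█
·███
k=14  █···
·█·█
█·██
█·█·
████
····
k=15  █·█·
··█·
█··█
█·█·
████
····
k=16  █·█·
··█·
█·██
██·█
██·█
····
k=17  █·█·
··█·
█·██
██··
███·
···█
k=18  ··█·
███·
··██
██··
███·
···█
k=19  ··█·
███·
··██
██··
█·█·
████
k=20  ··█·
██··
·█··
███·
█·█·
████
k=21  ··█·
██··
·█··
·██·
·██·
·███
k=22  ··█·
█···
█·█·
··█·
·██·
·███
k=23  ··█·
█···
█·█·
··█·
███·
█·██
k=24  ··█·
█···
█·█·
··█·
█·█·
·█·█

9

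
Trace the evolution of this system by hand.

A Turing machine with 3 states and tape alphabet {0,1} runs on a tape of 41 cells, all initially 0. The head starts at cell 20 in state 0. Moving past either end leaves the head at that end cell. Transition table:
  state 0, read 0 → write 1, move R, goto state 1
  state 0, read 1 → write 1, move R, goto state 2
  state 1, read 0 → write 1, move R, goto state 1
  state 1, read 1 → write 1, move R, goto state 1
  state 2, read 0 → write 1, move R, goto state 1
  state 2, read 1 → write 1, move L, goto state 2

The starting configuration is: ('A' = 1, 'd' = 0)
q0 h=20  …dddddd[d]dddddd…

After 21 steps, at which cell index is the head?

step 0: q0 h=20  …dddddd[d]dddddd…
step 1: q1 h=21  …dddddA[d]dddddd…
step 2: q1 h=22  …ddddAA[d]dddddd…
step 3: q1 h=23  …dddAAA[d]dddddd…
step 4: q1 h=24  …ddAAAA[d]dddddd…
step 5: q1 h=25  …dAAAAA[d]dddddd…
step 6: q1 h=26  …AAAAAA[d]dddddd…
step 7: q1 h=27  …AAAAAA[d]dddddd…
step 8: q1 h=28  …AAAAAA[d]dddddd…
step 9: q1 h=29  …AAAAAA[d]dddddd…
step 10: q1 h=30  …AAAAAA[d]dddddd…
step 11: q1 h=31  …AAAAAA[d]dddddd…
step 12: q1 h=32  …AAAAAA[d]dddddd…
step 13: q1 h=33  …AAAAAA[d]dddddd…
step 14: q1 h=34  …AAAAAA[d]dddddd|
step 15: q1 h=35  …AAAAAA[d]ddddd|
step 16: q1 h=36  …AAAAAA[d]dddd|
step 17: q1 h=37  …AAAAAA[d]ddd|
step 18: q1 h=38  …AAAAAA[d]dd|
step 19: q1 h=39  …AAAAAA[d]d|
step 20: q1 h=40  …AAAAAA[d]|
step 21: q1 h=40  …AAAAAA[A]|

40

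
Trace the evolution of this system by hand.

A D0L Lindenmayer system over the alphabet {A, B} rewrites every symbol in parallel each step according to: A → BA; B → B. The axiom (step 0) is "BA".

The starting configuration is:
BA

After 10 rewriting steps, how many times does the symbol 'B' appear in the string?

t=0: BA
t=1: BBA
t=2: BBBA
t=3: BBBBA
t=4: BBBBBA
t=5: BBBBBBA
t=6: BBBBBBBA
t=7: BBBBBBBBA
t=8: BBBBBBBBBA
t=9: BBBBBBBBBBA
t=10: BBBBBBBBBBBA

11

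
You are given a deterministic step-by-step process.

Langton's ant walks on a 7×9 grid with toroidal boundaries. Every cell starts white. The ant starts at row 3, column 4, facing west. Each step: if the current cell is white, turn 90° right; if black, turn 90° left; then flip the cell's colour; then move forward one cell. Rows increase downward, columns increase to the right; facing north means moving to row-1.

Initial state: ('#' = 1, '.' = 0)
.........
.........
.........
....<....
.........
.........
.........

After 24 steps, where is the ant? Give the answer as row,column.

5,6

0) .........
.........
.........
....<....
.........
.........
.........
1) .........
.........
....^....
....#....
.........
.........
.........
2) .........
.........
....#>...
....#....
.........
.........
.........
3) .........
.........
....##...
....#v...
.........
.........
.........
4) .........
.........
....##...
....<#...
.........
.........
.........
5) .........
.........
....##...
.....#...
....v....
.........
.........
6) .........
.........
....##...
.....#...
...<#....
.........
.........
7) .........
.........
....##...
...^.#...
...##....
.........
.........
8) .........
.........
....##...
...#>#...
...##....
.........
.........
9) .........
.........
....##...
...###...
...#v....
.........
.........
10) .........
.........
....##...
...###...
...#.>...
.........
.........
11) .........
.........
....##...
...###...
...#.#...
.....v...
.........
12) .........
.........
....##...
...###...
...#.#...
....<#...
.........
13) .........
.........
....##...
...###...
...#^#...
....##...
.........
14) .........
.........
....##...
...###...
...##>...
....##...
.........
15) .........
.........
....##...
...##^...
...##....
....##...
.........
16) .........
.........
....##...
...#<....
...##....
....##...
.........
17) .........
.........
....##...
...#.....
...#v....
....##...
.........
18) .........
.........
....##...
...#.....
...#.>...
....##...
.........
19) .........
.........
....##...
...#.....
...#.#...
....#v...
.........
20) .........
.........
....##...
...#.....
...#.#...
....#.>..
.........
21) .........
.........
....##...
...#.....
...#.#...
....#.#..
......v..
22) .........
.........
....##...
...#.....
...#.#...
....#.#..
.....<#..
23) .........
.........
....##...
...#.....
...#.#...
....#^#..
.....##..
24) .........
.........
....##...
...#.....
...#.#...
....##>..
.....##..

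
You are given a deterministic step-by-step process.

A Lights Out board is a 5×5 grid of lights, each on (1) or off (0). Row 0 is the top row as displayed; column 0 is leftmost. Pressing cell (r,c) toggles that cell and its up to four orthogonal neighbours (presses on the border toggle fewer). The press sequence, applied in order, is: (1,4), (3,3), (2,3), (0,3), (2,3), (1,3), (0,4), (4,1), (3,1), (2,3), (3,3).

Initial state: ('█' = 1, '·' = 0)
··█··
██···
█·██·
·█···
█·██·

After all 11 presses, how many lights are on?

14

k=0  ··█··
██···
█·██·
·█···
█·██·
k=1  ··█·█
██·██
█·███
·█···
█·██·
k=2  ··█·█
██·██
█·█·█
·████
█·█··
k=3  ··█·█
██··█
█··█·
·██·█
█·█··
k=4  ···█·
██·██
█··█·
·██·█
█·█··
k=5  ···█·
██··█
█·█·█
·████
█·█··
k=6  ·····
████·
█·███
·████
█·█··
k=7  ···██
█████
█·███
·████
█·█··
k=8  ···██
█████
█·███
··███
·█···
k=9  ···██
█████
█████
██·██
·····
k=10  ···██
███·█
██···
██··█
·····
k=11  ···██
███·█
██·█·
████·
···█·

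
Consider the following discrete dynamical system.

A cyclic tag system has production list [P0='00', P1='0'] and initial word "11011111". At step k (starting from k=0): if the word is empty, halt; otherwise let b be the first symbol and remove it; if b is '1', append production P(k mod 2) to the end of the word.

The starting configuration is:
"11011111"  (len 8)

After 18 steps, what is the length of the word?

[0] "11011111"  (len 8)
[1] "101111100"  (len 9)
[2] "011111000"  (len 9)
[3] "11111000"  (len 8)
[4] "11110000"  (len 8)
[5] "111000000"  (len 9)
[6] "110000000"  (len 9)
[7] "1000000000"  (len 10)
[8] "0000000000"  (len 10)
[9] "000000000"  (len 9)
[10] "00000000"  (len 8)
[11] "0000000"  (len 7)
[12] "000000"  (len 6)
[13] "00000"  (len 5)
[14] "0000"  (len 4)
[15] "000"  (len 3)
[16] "00"  (len 2)
[17] "0"  (len 1)
[18] (halted — word empty)

0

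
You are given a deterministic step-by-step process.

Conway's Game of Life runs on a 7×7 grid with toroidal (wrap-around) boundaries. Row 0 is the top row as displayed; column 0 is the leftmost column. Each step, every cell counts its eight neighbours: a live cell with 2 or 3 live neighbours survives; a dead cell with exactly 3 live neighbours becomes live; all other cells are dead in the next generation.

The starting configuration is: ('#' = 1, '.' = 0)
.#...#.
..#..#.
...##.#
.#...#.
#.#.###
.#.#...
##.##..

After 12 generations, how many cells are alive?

step 0: .#...#.
..#..#.
...##.#
.#...#.
#.#.###
.#.#...
##.##..
step 1: ##.#.##
..##.##
..###.#
.##....
#.#####
.......
##.##..
step 2: .......
.......
#...#.#
.......
#.#####
.......
.#.###.
step 3: ....#..
.......
.......
.#.....
...####
##.....
....#..
step 4: .......
.......
.......
....##.
.##.###
#..#..#
.......
step 5: .......
.......
.......
...##.#
.##....
#####.#
.......
step 6: .......
.......
.......
..##...
......#
#..#...
####...
step 7: .##....
.......
.......
.......
..##...
#..#..#
####...
step 8: #..#...
.......
.......
.......
..##...
#...#.#
...#..#
step 9: .......
.......
.......
.......
...#...
#.#.###
...####
step 10: ....##.
.......
.......
.......
...####
#.#....
#..#...
step 11: ....#..
.......
.......
....##.
...####
###..#.
.#.##.#
step 12: ...###.
.......
.......
...#..#
####...
.#.....
.#.##.#

14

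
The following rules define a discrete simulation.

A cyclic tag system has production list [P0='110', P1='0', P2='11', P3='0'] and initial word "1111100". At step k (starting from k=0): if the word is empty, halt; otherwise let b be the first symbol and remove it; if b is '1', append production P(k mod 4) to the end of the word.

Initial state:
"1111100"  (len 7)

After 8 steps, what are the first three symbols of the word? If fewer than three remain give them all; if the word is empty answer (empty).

[0] "1111100"  (len 7)
[1] "111100110"  (len 9)
[2] "111001100"  (len 9)
[3] "1100110011"  (len 10)
[4] "1001100110"  (len 10)
[5] "001100110110"  (len 12)
[6] "01100110110"  (len 11)
[7] "1100110110"  (len 10)
[8] "1001101100"  (len 10)

100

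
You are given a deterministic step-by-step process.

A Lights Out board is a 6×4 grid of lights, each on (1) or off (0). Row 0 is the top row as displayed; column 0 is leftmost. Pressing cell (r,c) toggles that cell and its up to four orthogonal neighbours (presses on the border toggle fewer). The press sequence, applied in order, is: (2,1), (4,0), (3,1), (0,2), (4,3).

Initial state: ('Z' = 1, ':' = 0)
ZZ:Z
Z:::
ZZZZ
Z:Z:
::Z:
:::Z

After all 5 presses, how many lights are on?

k=0  ZZ:Z
Z:::
ZZZZ
Z:Z:
::Z:
:::Z
k=1  ZZ:Z
ZZ::
:::Z
ZZZ:
::Z:
:::Z
k=2  ZZ:Z
ZZ::
:::Z
:ZZ:
ZZZ:
Z::Z
k=3  ZZ:Z
ZZ::
:Z:Z
Z:::
Z:Z:
Z::Z
k=4  Z:Z:
ZZZ:
:Z:Z
Z:::
Z:Z:
Z::Z
k=5  Z:Z:
ZZZ:
:Z:Z
Z::Z
Z::Z
Z:::

12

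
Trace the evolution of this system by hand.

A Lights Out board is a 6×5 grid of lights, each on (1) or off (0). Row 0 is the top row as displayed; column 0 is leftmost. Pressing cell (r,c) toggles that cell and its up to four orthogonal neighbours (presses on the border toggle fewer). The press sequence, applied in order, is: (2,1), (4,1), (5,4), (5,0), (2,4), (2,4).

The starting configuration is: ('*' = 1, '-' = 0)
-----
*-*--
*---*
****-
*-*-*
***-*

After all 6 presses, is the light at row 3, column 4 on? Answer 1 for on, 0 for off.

[0] -----
*-*--
*---*
****-
*-*-*
***-*
[1] -----
***--
-**-*
*-**-
*-*-*
***-*
[2] -----
***--
-**-*
****-
-*--*
*-*-*
[3] -----
***--
-**-*
****-
-*---
*-**-
[4] -----
***--
-**-*
****-
**---
-***-
[5] -----
***-*
-***-
*****
**---
-***-
[6] -----
***--
-**-*
****-
**---
-***-

0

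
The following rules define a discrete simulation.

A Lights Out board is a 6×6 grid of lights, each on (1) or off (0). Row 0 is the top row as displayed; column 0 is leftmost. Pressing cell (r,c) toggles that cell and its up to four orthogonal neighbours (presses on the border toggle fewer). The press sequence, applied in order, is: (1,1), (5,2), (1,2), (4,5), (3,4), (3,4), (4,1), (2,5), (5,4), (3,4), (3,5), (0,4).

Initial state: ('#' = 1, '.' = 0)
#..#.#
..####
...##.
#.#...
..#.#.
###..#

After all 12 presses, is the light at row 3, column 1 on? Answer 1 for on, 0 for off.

step 0: #..#.#
..####
...##.
#.#...
..#.#.
###..#
step 1: ##.#.#
##.###
.#.##.
#.#...
..#.#.
###..#
step 2: ##.#.#
##.###
.#.##.
#.#...
....#.
#..#.#
step 3: ####.#
#.#.##
.####.
#.#...
....#.
#..#.#
step 4: ####.#
#.#.##
.####.
#.#..#
.....#
#..#..
step 5: ####.#
#.#.##
.###..
#.###.
....##
#..#..
step 6: ####.#
#.#.##
.####.
#.#..#
.....#
#..#..
step 7: ####.#
#.#.##
.####.
###..#
###..#
##.#..
step 8: ####.#
#.#.#.
.###.#
###...
###..#
##.#..
step 9: ####.#
#.#.#.
.###.#
###...
###.##
##..##
step 10: ####.#
#.#.#.
.#####
######
###..#
##..##
step 11: ####.#
#.#.#.
.####.
####..
###...
##..##
step 12: ###.#.
#.#...
.####.
####..
###...
##..##

1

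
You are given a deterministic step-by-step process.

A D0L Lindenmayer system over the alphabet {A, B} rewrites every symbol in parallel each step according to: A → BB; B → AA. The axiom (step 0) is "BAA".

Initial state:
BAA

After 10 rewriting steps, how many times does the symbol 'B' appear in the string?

1024

gen 0: BAA
gen 1: AABBBB
gen 2: BBBBAAAAAAAA
gen 3: AAAAAAAABBBBBBBBBBBBBBBB
gen 4: BBBBBBBBBBBBBBBBAAAAAAAAAAAAAAAAAAAAAAAAAAAAAAAA
gen 5: AAAAAAAAAAAAAAAAAAAAAAAAAAAAAAAABBBBBBBBBBBBBBBBBBBBBBBBBBBBBBBBBBBBBBBBBBBBBBBBBBBBBBBBBBBBBBBB
gen 6: BBBBBBBBBBBBBBBBBBBBBBBBBBBBBBBBBBBBBBBBBBBBBBBBBBBBBBBBBB…AAAAAAAAAAAAAAAAAAAAAAAAAAAAAAAAAAAAAAAAAAAAAAAAAAAAAAAAAA  (len 192)
gen 7: AAAAAAAAAAAAAAAAAAAAAAAAAAAAAAAAAAAAAAAAAAAAAAAAAAAAAAAAAA…BBBBBBBBBBBBBBBBBBBBBBBBBBBBBBBBBBBBBBBBBBBBBBBBBBBBBBBBBB  (len 384)
gen 8: BBBBBBBBBBBBBBBBBBBBBBBBBBBBBBBBBBBBBBBBBBBBBBBBBBBBBBBBBB…AAAAAAAAAAAAAAAAAAAAAAAAAAAAAAAAAAAAAAAAAAAAAAAAAAAAAAAAAA  (len 768)
gen 9: AAAAAAAAAAAAAAAAAAAAAAAAAAAAAAAAAAAAAAAAAAAAAAAAAAAAAAAAAA…BBBBBBBBBBBBBBBBBBBBBBBBBBBBBBBBBBBBBBBBBBBBBBBBBBBBBBBBBB  (len 1536)
gen 10: BBBBBBBBBBBBBBBBBBBBBBBBBBBBBBBBBBBBBBBBBBBBBBBBBBBBBBBBBB…AAAAAAAAAAAAAAAAAAAAAAAAAAAAAAAAAAAAAAAAAAAAAAAAAAAAAAAAAA  (len 3072)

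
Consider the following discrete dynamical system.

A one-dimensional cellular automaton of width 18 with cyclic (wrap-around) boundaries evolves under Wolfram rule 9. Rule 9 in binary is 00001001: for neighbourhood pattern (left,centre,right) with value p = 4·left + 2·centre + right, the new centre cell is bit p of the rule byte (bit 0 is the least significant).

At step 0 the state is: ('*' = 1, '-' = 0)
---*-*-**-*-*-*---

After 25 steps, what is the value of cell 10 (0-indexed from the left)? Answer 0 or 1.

1

k=0  ---*-*-**-*-*-*---
k=1  **-----*--------**
k=2  ---***---******-*-
k=3  **-*---*-*--------
k=4  *----*-----******-
k=5  --**---***-*------
k=6  *-*--*-*-----*****
k=7  ---------***-*----
k=8  ********-*-----***
k=9  -----------***-*--
k=10  **********-*-----*
k=11  -------------***-*
k=12  -***********-*----
k=13  -*-------------***
k=14  ---***********-*--
k=15  **-*-------------*
k=16  -----***********-*
k=17  -***-*------------
k=18  -*-----***********
k=19  ---***-*----------
k=20  **-*-----*********
k=21  -----***-*--------
k=22  ****-*-----*******
k=23  -------***-*------
k=24  ******-*-----*****
k=25  ---------***-*----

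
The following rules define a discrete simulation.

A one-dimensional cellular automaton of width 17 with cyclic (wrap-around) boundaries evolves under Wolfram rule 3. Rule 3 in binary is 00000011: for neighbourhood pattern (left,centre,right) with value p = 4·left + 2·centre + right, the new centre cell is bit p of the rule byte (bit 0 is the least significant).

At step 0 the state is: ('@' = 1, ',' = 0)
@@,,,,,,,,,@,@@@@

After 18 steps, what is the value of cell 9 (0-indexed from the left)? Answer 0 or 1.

1

k=0  @@,,,,,,,,,@,@@@@
k=1  ,,,@@@@@@@@,,,,,,
k=2  @@@,,,,,,,,,@@@@@
k=3  ,,,,@@@@@@@@,,,,,
k=4  @@@@,,,,,,,,,@@@@
k=5  ,,,,,@@@@@@@@,,,,
k=6  @@@@@,,,,,,,,,@@@
k=7  ,,,,,,@@@@@@@@,,,
k=8  @@@@@@,,,,,,,,,@@
k=9  ,,,,,,,@@@@@@@@,,
k=10  @@@@@@@,,,,,,,,,@
k=11  ,,,,,,,,@@@@@@@@,
k=12  @@@@@@@@,,,,,,,,,
k=13  ,,,,,,,,,@@@@@@@@
k=14  ,@@@@@@@@,,,,,,,,
k=15  @,,,,,,,,,@@@@@@@
k=16  ,,@@@@@@@@,,,,,,,
k=17  @@,,,,,,,,,@@@@@@
k=18  ,,,@@@@@@@@,,,,,,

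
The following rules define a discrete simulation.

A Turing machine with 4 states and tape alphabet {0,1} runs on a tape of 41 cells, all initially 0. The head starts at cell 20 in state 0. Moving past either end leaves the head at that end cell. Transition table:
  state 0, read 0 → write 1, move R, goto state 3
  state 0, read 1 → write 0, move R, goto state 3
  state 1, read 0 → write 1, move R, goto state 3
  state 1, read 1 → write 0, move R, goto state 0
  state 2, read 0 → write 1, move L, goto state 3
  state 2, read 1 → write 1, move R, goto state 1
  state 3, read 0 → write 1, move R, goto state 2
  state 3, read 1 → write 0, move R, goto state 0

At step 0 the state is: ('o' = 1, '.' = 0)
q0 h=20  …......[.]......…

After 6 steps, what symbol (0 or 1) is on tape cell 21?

k=0  q0 h=20  …......[.]......…
k=1  q3 h=21  ….....o[.]......…
k=2  q2 h=22  …....oo[.]......…
k=3  q3 h=21  ….....o[o]o.....…
k=4  q0 h=22  …....o.[o]......…
k=5  q3 h=23  …...o..[.]......…
k=6  q2 h=24  …..o..o[.]......…

0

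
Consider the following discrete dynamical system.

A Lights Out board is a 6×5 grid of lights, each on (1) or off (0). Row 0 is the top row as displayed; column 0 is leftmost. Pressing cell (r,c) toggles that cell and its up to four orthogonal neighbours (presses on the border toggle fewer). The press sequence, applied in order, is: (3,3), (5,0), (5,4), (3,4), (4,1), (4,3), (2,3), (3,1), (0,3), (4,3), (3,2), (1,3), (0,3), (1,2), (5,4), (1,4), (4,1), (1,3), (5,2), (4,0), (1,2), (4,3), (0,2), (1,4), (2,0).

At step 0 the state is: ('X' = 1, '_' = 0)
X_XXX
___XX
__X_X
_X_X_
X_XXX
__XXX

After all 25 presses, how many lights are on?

0) X_XXX
___XX
__X_X
_X_X_
X_XXX
__XXX
1) X_XXX
___XX
__XXX
_XX_X
X_X_X
__XXX
2) X_XXX
___XX
__XXX
_XX_X
__X_X
XXXXX
3) X_XXX
___XX
__XXX
_XX_X
__X__
XXX__
4) X_XXX
___XX
__XX_
_XXX_
__X_X
XXX__
5) X_XXX
___XX
__XX_
__XX_
XX__X
X_X__
6) X_XXX
___XX
__XX_
__X__
XXXX_
X_XX_
7) X_XXX
____X
____X
__XX_
XXXX_
X_XX_
8) X_XXX
____X
_X__X
XX_X_
X_XX_
X_XX_
9) X____
___XX
_X__X
XX_X_
X_XX_
X_XX_
10) X____
___XX
_X__X
XX___
X___X
X_X__
11) X____
___XX
_XX_X
X_XX_
X_X_X
X_X__
12) X__X_
__X__
_XXXX
X_XX_
X_X_X
X_X__
13) X_X_X
__XX_
_XXXX
X_XX_
X_X_X
X_X__
14) X___X
_X___
_X_XX
X_XX_
X_X_X
X_X__
15) X___X
_X___
_X_XX
X_XX_
X_X__
X_XXX
16) X____
_X_XX
_X_X_
X_XX_
X_X__
X_XXX
17) X____
_X_XX
_X_X_
XXXX_
_X___
XXXXX
18) X__X_
_XX__
_X___
XXXX_
_X___
XXXXX
19) X__X_
_XX__
_X___
XXXX_
_XX__
X___X
20) X__X_
_XX__
_X___
_XXX_
X_X__
____X
21) X_XX_
___X_
_XX__
_XXX_
X_X__
____X
22) X_XX_
___X_
_XX__
_XX__
X__XX
___XX
23) XX___
__XX_
_XX__
_XX__
X__XX
___XX
24) XX__X
__X_X
_XX_X
_XX__
X__XX
___XX
25) XX__X
X_X_X
X_X_X
XXX__
X__XX
___XX

17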